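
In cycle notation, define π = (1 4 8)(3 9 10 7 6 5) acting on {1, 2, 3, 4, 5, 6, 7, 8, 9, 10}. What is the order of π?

The cycle type of π is (6, 3, 1).
The order of π is the least common multiple of its cycle lengths: lcm(6, 3) = 6.

6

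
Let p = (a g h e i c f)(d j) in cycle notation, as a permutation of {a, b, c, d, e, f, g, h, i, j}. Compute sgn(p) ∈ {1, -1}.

-1

The cycle lengths are 7, 2, 1.
A cycle of length ℓ contributes ℓ−1 transpositions, so p is a product of 6 + 1 = 7 transpositions — odd.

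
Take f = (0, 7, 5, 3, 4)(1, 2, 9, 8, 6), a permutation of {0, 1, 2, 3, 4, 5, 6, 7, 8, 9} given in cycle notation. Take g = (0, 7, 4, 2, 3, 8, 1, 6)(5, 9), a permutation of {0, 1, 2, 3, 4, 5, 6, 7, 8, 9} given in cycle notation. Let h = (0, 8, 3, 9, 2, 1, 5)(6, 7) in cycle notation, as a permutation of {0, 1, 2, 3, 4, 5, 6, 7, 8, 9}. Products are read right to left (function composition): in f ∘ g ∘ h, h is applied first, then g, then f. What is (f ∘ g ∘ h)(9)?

Apply the permutations in order: h(9) = 2, then g(2) = 3, then f(3) = 4. So (f ∘ g ∘ h)(9) = 4.

4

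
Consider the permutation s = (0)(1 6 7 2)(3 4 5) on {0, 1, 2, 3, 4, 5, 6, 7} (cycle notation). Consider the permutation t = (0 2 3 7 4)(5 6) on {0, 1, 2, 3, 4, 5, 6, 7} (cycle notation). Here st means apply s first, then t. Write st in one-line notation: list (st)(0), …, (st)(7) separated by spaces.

Chase each element through s then t: 0 → 0 → 2; 1 → 6 → 5; 2 → 1 → 1; 3 → 4 → 0; 4 → 5 → 6; 5 → 3 → 7; 6 → 7 → 4; 7 → 2 → 3.
Collecting the images, st = [2 5 1 0 6 7 4 3].

2 5 1 0 6 7 4 3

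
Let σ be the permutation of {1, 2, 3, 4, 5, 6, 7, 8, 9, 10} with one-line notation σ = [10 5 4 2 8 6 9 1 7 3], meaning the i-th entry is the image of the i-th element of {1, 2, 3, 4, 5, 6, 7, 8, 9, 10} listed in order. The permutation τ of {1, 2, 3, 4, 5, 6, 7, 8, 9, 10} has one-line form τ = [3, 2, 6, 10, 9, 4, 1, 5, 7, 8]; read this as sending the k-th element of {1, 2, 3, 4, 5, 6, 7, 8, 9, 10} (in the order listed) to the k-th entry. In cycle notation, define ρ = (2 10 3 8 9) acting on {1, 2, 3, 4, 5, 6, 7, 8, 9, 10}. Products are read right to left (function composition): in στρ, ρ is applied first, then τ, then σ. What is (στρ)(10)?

Apply the permutations in order: ρ(10) = 3, then τ(3) = 6, then σ(6) = 6. So (στρ)(10) = 6.

6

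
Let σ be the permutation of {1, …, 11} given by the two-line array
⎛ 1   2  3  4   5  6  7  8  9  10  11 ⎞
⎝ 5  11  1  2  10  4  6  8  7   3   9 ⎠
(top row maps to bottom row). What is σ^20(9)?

6

Tracing 9 → 7 → … returns to 9 after 6 steps, so 9 lies in a 6-cycle (2, 11, 9, 7, 6, 4).
On a 6-cycle, σ^6 is the identity, so σ^20 = σ^2 there (20 ≡ 2 mod 6).
Advancing 2 steps from 9: 9 → 7 → 6.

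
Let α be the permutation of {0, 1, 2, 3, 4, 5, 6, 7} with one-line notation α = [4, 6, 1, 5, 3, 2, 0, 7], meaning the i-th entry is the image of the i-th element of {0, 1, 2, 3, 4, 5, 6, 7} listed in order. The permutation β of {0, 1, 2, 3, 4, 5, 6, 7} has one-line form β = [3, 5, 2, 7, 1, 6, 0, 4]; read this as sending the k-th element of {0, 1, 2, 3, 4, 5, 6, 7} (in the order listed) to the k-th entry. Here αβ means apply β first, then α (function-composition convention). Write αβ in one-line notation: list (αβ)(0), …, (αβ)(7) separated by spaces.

5 2 1 7 6 0 4 3

Chase each element through β then α: 0 → 3 → 5; 1 → 5 → 2; 2 → 2 → 1; 3 → 7 → 7; 4 → 1 → 6; 5 → 6 → 0; 6 → 0 → 4; 7 → 4 → 3.
So αβ in one-line form is 5 2 1 7 6 0 4 3.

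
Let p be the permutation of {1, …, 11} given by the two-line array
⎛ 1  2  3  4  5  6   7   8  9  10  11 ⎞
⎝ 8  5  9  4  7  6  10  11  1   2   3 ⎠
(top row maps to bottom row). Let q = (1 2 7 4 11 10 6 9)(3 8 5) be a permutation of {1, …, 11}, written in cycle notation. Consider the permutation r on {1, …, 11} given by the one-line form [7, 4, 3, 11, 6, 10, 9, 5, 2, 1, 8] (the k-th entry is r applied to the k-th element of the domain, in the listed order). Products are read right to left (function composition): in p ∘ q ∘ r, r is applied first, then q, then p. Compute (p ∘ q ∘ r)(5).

(p ∘ q ∘ r)(5) = p(q(r(5))). r(5) = 6, then q(6) = 9, then p(9) = 1, so the result is 1.

1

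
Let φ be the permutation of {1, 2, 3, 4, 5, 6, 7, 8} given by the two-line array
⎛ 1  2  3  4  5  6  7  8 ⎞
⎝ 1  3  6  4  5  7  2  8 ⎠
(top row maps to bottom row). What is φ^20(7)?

7

Tracing 7 → 2 → … returns to 7 after 4 steps, so 7 lies in a 4-cycle (2, 3, 6, 7).
On a 4-cycle, φ^4 is the identity, so φ^20 = φ^0 there (20 ≡ 0 mod 4).
So φ^20(7) = 7.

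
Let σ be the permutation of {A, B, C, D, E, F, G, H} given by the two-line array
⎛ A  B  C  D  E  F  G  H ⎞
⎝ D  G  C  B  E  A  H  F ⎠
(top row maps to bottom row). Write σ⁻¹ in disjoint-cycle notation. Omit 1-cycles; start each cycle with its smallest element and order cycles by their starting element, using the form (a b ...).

(A F H G B D)

First write σ in disjoint cycles: (A D B G H F).
Reversing each cycle (and rotating so the smallest element leads) gives σ⁻¹ = (A F H G B D).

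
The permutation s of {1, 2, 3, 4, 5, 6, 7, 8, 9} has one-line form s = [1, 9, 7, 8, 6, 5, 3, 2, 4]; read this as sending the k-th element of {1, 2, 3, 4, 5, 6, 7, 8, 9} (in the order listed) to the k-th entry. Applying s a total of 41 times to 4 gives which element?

Tracing 4 → 8 → … returns to 4 after 4 steps, so 4 lies in a 4-cycle (2 9 4 8).
Powers repeat with period 4 on this cycle, and 41 mod 4 = 1, so s^41(4) = s^1(4).
Advancing 1 step from 4: 4 → 8.

8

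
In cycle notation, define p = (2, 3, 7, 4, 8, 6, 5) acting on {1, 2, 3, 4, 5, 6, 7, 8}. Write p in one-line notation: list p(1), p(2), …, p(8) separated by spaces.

Image by image: 1↦1, 2↦3, 3↦7, 4↦8, 5↦2, 6↦5, 7↦4, 8↦6.
So the one-line form is 1 3 7 8 2 5 4 6.

1 3 7 8 2 5 4 6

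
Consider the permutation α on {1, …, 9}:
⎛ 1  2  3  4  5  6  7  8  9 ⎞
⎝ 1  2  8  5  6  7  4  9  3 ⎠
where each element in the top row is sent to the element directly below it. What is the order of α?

Decomposing into disjoint cycles gives cycle lengths 4, 3, 1, 1.
Since disjoint cycles commute, ord(α) = lcm(4, 3) = 12.

12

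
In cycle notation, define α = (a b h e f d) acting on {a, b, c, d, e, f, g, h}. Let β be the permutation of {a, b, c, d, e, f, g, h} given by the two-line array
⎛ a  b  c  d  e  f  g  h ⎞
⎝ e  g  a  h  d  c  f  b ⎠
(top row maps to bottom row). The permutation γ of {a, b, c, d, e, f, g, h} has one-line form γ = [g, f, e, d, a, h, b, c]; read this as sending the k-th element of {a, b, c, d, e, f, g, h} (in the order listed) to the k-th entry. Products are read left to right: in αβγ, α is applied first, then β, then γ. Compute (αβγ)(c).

Apply the permutations in order: α(c) = c, then β(c) = a, then γ(a) = g. So (αβγ)(c) = g.

g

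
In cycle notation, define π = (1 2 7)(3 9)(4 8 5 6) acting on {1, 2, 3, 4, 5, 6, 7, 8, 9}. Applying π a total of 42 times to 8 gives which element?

8 lies in the 4-cycle (4 8 5 6).
On a 4-cycle, π^4 is the identity, so π^42 = π^2 there (42 ≡ 2 mod 4).
Stepping 2 places around the cycle: 8 → 5 → 6.

6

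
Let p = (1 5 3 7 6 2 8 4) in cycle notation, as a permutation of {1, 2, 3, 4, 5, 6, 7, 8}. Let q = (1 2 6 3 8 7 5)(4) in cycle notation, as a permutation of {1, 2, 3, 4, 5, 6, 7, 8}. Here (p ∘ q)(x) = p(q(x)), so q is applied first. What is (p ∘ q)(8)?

First apply q: q(8) = 7, then p(7) = 6. Thus (p ∘ q)(8) = 6.

6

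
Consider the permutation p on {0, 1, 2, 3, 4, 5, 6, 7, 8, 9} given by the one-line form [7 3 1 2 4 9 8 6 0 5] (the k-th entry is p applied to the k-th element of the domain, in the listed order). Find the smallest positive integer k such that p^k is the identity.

Writing p as disjoint cycles, the cycle lengths are 4, 3, 2, 1.
The order is lcm(4, 3, 2) = 12.

12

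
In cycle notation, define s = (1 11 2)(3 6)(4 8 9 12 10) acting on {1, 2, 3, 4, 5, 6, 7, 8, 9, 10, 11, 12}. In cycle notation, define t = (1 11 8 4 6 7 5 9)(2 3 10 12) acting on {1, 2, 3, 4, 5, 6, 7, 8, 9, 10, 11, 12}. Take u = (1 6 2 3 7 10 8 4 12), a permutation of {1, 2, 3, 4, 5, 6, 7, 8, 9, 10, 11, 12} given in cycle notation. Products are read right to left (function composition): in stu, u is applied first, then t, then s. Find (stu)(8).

Apply the permutations in order: u(8) = 4, then t(4) = 6, then s(6) = 3. So (stu)(8) = 3.

3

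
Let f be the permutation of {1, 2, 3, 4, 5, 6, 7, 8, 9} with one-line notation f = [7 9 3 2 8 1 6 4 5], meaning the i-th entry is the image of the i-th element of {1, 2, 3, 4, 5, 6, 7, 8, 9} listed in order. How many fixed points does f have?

The fixed points (elements with f(x) = x) are {3}, so there is 1.

1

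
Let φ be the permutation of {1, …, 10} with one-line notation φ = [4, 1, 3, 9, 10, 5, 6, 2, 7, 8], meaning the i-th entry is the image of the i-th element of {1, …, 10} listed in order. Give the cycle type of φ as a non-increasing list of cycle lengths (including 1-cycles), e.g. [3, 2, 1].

The disjoint cycles are (1 4 9 7 6 5 10 8 2)(3), with lengths 9, 1 in non-increasing order.

[9, 1]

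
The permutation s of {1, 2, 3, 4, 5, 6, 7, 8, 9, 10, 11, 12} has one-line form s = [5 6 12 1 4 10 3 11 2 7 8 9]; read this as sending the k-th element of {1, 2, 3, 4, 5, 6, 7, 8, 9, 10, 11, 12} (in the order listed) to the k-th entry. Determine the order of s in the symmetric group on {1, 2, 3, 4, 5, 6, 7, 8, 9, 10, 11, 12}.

Decomposing into disjoint cycles gives cycle lengths 7, 3, 2.
Since disjoint cycles commute, ord(s) = lcm(7, 3, 2) = 42.

42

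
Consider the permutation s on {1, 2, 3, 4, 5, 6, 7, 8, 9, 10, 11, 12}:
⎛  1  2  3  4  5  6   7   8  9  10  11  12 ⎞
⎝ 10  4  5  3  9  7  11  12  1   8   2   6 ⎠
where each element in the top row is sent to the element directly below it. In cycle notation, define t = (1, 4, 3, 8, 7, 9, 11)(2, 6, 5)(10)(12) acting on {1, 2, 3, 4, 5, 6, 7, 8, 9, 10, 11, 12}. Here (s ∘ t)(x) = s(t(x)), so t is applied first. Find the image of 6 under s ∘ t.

t(6) = 5, then s(5) = 9; composing gives (s ∘ t)(6) = 9.

9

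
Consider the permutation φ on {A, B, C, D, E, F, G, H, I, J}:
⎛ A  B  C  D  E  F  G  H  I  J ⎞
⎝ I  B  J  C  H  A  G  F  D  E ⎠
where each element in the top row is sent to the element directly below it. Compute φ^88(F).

Tracing F → A → … returns to F after 8 steps, so F lies in an 8-cycle (A I D C J E H F).
Since the cycle has length 8, φ^88 acts on it the same as φ^0 (88 mod 8 = 0).
So φ^88(F) = F.

F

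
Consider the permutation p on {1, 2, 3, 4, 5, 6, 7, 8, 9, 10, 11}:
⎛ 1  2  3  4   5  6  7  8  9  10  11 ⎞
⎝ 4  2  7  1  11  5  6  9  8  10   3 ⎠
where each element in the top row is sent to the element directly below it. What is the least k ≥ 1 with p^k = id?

10

The disjoint-cycle form of p has cycle lengths 5, 2, 2, 1, 1.
The order of p is the least common multiple of its cycle lengths: lcm(5, 2, 2) = 10.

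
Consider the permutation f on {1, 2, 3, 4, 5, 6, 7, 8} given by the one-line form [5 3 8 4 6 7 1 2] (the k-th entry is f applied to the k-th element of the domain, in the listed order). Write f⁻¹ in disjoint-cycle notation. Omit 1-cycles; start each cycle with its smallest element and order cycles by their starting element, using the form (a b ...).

(1 7 6 5)(2 8 3)

The cycle decomposition of f is (1 5 6 7)(2 3 8).
The inverse reverses every cycle; in canonical form, f⁻¹ = (1 7 6 5)(2 8 3).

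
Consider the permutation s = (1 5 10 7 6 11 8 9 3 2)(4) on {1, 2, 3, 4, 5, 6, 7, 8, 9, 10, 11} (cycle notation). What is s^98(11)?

7

11 lies in the 10-cycle (1 5 10 7 6 11 8 9 3 2).
On a 10-cycle, s^10 is the identity, so s^98 = s^8 there (98 ≡ 8 mod 10).
Advancing 8 steps from 11: 11 → 8 → 9 → 3 → 2 → 1 → 5 → 10 → 7.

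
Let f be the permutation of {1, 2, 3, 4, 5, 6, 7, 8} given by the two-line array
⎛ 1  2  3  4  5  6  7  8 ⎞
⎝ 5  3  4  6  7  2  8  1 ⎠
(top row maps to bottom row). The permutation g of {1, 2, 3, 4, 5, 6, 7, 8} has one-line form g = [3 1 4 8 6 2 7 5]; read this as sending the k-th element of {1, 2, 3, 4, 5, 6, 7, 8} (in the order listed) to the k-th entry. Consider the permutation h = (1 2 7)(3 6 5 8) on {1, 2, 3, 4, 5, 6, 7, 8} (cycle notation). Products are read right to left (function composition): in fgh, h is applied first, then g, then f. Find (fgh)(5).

Chase 5: h(5) = 8; g(8) = 5; f(5) = 7. Hence (fgh)(5) = 7.

7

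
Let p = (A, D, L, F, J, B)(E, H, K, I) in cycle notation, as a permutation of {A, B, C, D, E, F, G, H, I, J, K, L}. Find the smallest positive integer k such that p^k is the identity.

The cycle type of p is (6, 4, 1, 1).
The order of p is the least common multiple of its cycle lengths: lcm(6, 4) = 12.

12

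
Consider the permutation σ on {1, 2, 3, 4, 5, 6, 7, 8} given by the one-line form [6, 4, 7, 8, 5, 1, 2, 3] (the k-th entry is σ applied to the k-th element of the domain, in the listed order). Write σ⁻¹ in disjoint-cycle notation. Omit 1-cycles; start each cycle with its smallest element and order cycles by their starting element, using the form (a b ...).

First write σ in disjoint cycles: (1 6)(2 4 8 3 7).
Reversing each cycle (and rotating so the smallest element leads) gives σ⁻¹ = (1 6)(2 7 3 8 4).

(1 6)(2 7 3 8 4)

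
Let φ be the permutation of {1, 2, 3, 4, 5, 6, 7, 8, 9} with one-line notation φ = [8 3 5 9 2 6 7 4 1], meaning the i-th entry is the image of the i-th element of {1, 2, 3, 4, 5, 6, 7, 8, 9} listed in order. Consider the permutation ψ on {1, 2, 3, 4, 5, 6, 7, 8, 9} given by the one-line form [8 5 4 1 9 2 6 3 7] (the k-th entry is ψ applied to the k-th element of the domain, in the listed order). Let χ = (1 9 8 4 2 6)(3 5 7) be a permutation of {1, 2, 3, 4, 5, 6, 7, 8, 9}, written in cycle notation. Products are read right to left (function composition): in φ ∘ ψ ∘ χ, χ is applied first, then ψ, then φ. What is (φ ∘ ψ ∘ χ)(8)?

Chase 8: χ(8) = 4; ψ(4) = 1; φ(1) = 8. Hence (φ ∘ ψ ∘ χ)(8) = 8.

8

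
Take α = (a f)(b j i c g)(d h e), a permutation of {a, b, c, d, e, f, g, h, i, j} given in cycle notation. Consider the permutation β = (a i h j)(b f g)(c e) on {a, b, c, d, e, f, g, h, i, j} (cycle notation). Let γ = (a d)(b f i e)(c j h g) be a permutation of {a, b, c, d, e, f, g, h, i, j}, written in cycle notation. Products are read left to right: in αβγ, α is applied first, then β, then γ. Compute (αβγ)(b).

d

Chase b: α(b) = j; β(j) = a; γ(a) = d. Hence (αβγ)(b) = d.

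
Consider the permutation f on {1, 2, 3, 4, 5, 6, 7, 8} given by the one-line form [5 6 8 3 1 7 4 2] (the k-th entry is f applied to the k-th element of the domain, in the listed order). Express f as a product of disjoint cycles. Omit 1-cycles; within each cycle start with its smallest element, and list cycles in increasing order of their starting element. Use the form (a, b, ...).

(1, 5)(2, 6, 7, 4, 3, 8)

From 1: 1 → 5 → 1, closing the cycle (1, 5).
Repeating from the next unused element and collecting all non-trivial cycles gives (1, 5)(2, 6, 7, 4, 3, 8).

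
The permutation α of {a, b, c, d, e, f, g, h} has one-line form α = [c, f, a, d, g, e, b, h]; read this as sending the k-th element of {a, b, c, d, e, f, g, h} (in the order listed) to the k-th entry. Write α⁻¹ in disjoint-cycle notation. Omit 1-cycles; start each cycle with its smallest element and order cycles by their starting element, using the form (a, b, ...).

The cycle decomposition of α is (a, c)(b, f, e, g).
Reversing each cycle (and rotating so the smallest element leads) gives α⁻¹ = (a, c)(b, g, e, f).

(a, c)(b, g, e, f)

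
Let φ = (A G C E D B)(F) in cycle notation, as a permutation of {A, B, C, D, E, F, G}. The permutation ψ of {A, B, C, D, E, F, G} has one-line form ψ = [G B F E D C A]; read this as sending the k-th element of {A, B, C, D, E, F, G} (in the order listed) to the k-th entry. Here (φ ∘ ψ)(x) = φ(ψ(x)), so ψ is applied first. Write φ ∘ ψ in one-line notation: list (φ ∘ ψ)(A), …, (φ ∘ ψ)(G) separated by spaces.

For each element, apply ψ then φ: A → G → C; B → B → A; C → F → F; D → E → D; E → D → B; F → C → E; G → A → G.
So φ ∘ ψ in one-line form is C A F D B E G.

C A F D B E G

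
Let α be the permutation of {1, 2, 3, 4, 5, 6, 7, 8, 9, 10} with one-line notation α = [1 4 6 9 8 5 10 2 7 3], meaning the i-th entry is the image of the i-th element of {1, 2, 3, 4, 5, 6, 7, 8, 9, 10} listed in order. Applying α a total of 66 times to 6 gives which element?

2

Tracing 6 → 5 → … returns to 6 after 9 steps, so 6 lies in a 9-cycle (2 4 9 7 10 3 6 5 8).
Powers repeat with period 9 on this cycle, and 66 mod 9 = 3, so α^66(6) = α^3(6).
Advancing 3 steps from 6: 6 → 5 → 8 → 2.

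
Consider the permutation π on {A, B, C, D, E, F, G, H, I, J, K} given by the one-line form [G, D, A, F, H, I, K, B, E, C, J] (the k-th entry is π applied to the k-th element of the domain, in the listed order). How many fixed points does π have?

No element satisfies π(x) = x, so there are 0 fixed points.

0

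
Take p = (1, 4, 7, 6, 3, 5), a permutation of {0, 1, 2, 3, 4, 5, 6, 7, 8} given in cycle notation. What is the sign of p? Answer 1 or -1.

The cycle lengths are 6, 1, 1, 1.
A cycle of length ℓ contributes ℓ−1 transpositions, so p is a product of 5 transpositions — odd.

-1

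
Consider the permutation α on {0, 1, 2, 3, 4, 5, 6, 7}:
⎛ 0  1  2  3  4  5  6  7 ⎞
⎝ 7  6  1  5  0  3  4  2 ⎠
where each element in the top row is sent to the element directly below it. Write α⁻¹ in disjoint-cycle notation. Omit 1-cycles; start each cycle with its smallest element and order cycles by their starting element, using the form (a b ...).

(0 4 6 1 2 7)(3 5)

First write α in disjoint cycles: (0 7 2 1 6 4)(3 5).
Reversing each cycle (and rotating so the smallest element leads) gives α⁻¹ = (0 4 6 1 2 7)(3 5).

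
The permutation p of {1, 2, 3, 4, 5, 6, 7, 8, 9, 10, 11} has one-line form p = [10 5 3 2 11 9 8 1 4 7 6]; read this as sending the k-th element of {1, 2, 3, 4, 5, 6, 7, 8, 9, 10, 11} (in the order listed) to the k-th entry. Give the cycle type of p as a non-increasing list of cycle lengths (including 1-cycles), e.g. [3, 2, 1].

[6, 4, 1]

The disjoint cycles are (1 10 7 8)(2 5 11 6 9 4)(3), with lengths 6, 4, 1 in non-increasing order.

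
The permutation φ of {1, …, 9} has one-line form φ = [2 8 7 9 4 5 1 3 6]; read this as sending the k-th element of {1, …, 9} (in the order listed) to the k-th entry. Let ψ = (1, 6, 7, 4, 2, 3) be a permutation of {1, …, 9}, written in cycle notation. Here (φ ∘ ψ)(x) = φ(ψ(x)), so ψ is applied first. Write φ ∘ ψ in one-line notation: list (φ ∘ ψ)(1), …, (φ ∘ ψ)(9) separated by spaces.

5 7 2 8 4 1 9 3 6

(φ ∘ ψ)(x) = φ(ψ(x)). Computing each image: φ(ψ(1)) = φ(6) = 5, φ(ψ(2)) = φ(3) = 7, φ(ψ(3)) = φ(1) = 2, φ(ψ(4)) = φ(2) = 8, φ(ψ(5)) = φ(5) = 4, φ(ψ(6)) = φ(7) = 1, φ(ψ(7)) = φ(4) = 9, φ(ψ(8)) = φ(8) = 3, φ(ψ(9)) = φ(9) = 6.
Hence φ ∘ ψ = [5 7 2 8 4 1 9 3 6].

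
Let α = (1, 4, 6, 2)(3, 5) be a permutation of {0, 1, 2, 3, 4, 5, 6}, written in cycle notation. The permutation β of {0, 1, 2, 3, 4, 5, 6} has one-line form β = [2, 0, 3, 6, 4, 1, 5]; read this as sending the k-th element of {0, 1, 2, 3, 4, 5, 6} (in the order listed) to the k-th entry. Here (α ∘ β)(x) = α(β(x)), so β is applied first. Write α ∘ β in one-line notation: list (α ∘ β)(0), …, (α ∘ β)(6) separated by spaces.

(α ∘ β)(x) = α(β(x)). Computing each image: α(β(0)) = α(2) = 1, α(β(1)) = α(0) = 0, α(β(2)) = α(3) = 5, α(β(3)) = α(6) = 2, α(β(4)) = α(4) = 6, α(β(5)) = α(1) = 4, α(β(6)) = α(5) = 3.
Hence α ∘ β = [1 0 5 2 6 4 3].

1 0 5 2 6 4 3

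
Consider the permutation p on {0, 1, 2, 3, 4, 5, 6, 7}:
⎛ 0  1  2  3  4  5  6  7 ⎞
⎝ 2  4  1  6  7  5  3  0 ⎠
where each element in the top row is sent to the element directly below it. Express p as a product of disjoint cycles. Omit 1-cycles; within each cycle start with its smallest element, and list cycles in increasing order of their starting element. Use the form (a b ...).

From 0: 0 → 2 → 1 → 4 → 7 → 0, closing the cycle (0 2 1 4 7).
Repeating from the next unused element and collecting all non-trivial cycles gives (0 2 1 4 7)(3 6).

(0 2 1 4 7)(3 6)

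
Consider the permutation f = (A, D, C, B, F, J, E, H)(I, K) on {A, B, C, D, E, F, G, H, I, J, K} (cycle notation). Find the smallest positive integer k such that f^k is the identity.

The cycle type of f is (8, 2, 1).
The order of f is the least common multiple of its cycle lengths: lcm(8, 2) = 8.

8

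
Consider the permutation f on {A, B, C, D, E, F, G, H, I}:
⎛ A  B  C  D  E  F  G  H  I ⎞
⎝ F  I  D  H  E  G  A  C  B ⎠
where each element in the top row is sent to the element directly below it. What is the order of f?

6

The disjoint-cycle form of f has cycle lengths 3, 3, 2, 1.
The order is lcm(3, 3, 2) = 6.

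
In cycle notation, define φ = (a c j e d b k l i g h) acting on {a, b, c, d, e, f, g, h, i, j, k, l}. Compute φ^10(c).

a

c lies in the 11-cycle (a c j e d b k l i g h).
Advancing 10 steps from c: c → j → e → d → b → k → l → i → g → h → a.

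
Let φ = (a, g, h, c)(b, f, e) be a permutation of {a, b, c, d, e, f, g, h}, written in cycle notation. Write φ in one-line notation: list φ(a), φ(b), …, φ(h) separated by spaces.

Each element maps to the next entry in its cycle (wrapping to the front): a→g, b→f, c→a, d→d, e→b, f→e, g→h, h→c.
Listing these in domain order gives g f a d b e h c.

g f a d b e h c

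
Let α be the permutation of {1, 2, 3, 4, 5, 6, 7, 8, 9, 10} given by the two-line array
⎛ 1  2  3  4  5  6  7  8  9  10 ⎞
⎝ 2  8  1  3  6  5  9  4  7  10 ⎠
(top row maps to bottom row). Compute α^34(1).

3

Tracing 1 → 2 → … returns to 1 after 5 steps, so 1 lies in a 5-cycle (1, 2, 8, 4, 3).
Powers repeat with period 5 on this cycle, and 34 mod 5 = 4, so α^34(1) = α^4(1).
Advancing 4 steps from 1: 1 → 2 → 8 → 4 → 3.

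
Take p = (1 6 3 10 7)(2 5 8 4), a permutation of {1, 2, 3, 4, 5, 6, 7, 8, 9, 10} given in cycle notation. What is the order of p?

The disjoint cycles have lengths 5, 4, 1.
The order is lcm(5, 4) = 20.

20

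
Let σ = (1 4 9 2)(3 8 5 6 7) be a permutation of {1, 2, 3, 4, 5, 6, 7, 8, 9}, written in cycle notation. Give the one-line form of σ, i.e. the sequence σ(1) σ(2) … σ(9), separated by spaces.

Reading each image from the cycles: 1→4, 2→1, 3→8, 4→9, 5→6, 6→7, 7→3, 8→5, 9→2.
Listing these in domain order gives 4 1 8 9 6 7 3 5 2.

4 1 8 9 6 7 3 5 2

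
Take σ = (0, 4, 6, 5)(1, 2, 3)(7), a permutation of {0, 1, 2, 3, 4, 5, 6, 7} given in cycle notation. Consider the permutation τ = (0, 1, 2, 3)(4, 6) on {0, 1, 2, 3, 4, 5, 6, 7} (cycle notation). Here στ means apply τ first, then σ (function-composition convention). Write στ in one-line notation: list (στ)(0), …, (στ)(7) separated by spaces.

2 3 1 4 5 0 6 7

Chase each element through τ then σ: 0 → 1 → 2; 1 → 2 → 3; 2 → 3 → 1; 3 → 0 → 4; 4 → 6 → 5; 5 → 5 → 0; 6 → 4 → 6; 7 → 7 → 7.
So στ in one-line form is 2 3 1 4 5 0 6 7.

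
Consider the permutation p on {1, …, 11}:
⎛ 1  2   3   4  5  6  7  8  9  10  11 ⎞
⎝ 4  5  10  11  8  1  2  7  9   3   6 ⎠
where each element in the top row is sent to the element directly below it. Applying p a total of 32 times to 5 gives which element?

5

Tracing 5 → 8 → … returns to 5 after 4 steps, so 5 lies in a 4-cycle (2, 5, 8, 7).
On a 4-cycle, p^4 is the identity, so p^32 = p^0 there (32 ≡ 0 mod 4).
So p^32(5) = 5.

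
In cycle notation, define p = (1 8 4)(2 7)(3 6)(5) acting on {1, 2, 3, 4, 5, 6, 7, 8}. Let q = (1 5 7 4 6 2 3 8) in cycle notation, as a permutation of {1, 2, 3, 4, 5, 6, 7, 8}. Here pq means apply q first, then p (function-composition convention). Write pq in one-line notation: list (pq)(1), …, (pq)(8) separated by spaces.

5 6 4 3 2 7 1 8

(pq)(x) = p(q(x)). Computing each image: p(q(1)) = p(5) = 5, p(q(2)) = p(3) = 6, p(q(3)) = p(8) = 4, p(q(4)) = p(6) = 3, p(q(5)) = p(7) = 2, p(q(6)) = p(2) = 7, p(q(7)) = p(4) = 1, p(q(8)) = p(1) = 8.
Hence pq = [5 6 4 3 2 7 1 8].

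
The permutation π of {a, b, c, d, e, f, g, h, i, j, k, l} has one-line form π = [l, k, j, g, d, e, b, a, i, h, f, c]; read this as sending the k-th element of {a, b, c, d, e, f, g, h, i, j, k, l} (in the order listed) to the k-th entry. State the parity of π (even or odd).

odd

In disjoint-cycle form the cycle lengths are 6, 5, 1.
A cycle of length ℓ contributes ℓ−1 transpositions, so π is a product of 5 + 4 = 9 transpositions — odd.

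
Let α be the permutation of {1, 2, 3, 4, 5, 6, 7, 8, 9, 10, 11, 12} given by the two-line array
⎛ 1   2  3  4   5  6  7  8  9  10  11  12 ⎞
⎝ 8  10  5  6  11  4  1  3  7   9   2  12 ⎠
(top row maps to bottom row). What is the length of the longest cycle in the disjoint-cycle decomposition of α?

Decomposing into disjoint cycles gives (1 8 3 5 11 2 10 9 7)(4 6); the longest has length 9.

9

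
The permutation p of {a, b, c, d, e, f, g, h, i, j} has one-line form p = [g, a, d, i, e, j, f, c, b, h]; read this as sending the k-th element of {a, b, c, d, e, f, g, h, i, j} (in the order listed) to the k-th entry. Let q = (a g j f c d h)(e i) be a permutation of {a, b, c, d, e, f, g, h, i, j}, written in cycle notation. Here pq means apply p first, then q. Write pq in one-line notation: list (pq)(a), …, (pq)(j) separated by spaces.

Chase each element through p then q: a → g → j; b → a → g; c → d → h; d → i → e; e → e → i; f → j → f; g → f → c; h → c → d; i → b → b; j → h → a.
Collecting the images, pq = [j g h e i f c d b a].

j g h e i f c d b a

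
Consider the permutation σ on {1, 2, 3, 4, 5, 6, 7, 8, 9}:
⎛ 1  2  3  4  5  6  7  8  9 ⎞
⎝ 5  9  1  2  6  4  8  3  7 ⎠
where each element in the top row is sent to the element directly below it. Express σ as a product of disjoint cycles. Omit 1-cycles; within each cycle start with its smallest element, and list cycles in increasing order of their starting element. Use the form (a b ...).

(1 5 6 4 2 9 7 8 3)

From 1: 1 → 5 → 6 → 4 → 2 → 9 → 7 → 8 → 3 → 1, closing the cycle (1 5 6 4 2 9 7 8 3).
Repeating from the next unused element and collecting all non-trivial cycles gives (1 5 6 4 2 9 7 8 3).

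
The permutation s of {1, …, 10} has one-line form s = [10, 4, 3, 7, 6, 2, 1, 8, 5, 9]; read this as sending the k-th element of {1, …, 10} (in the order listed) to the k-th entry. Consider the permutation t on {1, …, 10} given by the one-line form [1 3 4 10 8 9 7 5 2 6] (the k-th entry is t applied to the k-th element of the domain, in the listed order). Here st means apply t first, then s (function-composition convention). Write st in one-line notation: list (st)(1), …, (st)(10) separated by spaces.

10 3 7 9 8 5 1 6 4 2

(st)(x) = s(t(x)). Computing each image: s(t(1)) = s(1) = 10, s(t(2)) = s(3) = 3, s(t(3)) = s(4) = 7, s(t(4)) = s(10) = 9, s(t(5)) = s(8) = 8, s(t(6)) = s(9) = 5, s(t(7)) = s(7) = 1, s(t(8)) = s(5) = 6, s(t(9)) = s(2) = 4, s(t(10)) = s(6) = 2.
Hence st = [10 3 7 9 8 5 1 6 4 2].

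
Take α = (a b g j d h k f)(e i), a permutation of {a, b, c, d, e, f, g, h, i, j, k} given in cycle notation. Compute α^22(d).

g

d lies in the 8-cycle (a b g j d h k f).
Since the cycle has length 8, α^22 acts on it the same as α^6 (22 mod 8 = 6).
Stepping 6 places around the cycle: d → h → k → f → a → b → g.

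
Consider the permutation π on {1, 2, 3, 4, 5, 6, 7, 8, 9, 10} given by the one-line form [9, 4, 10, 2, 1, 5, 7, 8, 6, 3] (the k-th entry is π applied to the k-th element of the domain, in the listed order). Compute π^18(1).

6

Tracing 1 → 9 → … returns to 1 after 4 steps, so 1 lies in a 4-cycle (1 9 6 5).
Since the cycle has length 4, π^18 acts on it the same as π^2 (18 mod 4 = 2).
Stepping 2 places around the cycle: 1 → 9 → 6.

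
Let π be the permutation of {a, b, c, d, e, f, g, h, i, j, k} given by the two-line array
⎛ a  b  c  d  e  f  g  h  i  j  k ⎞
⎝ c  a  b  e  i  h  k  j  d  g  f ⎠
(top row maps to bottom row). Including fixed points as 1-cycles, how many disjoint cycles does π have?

The cycle decomposition is (a, c, b)(d, e, i)(f, h, j, g, k), which has 3 cycles (counting 1-cycles).

3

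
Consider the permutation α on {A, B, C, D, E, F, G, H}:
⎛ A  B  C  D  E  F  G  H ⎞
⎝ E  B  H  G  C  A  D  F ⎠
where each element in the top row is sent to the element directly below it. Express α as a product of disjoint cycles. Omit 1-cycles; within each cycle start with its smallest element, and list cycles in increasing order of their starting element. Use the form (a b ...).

Iterating α from A gives A → E → C → H → F → A; that is the 5-cycle (A E C H F).
Continuing from each remaining unvisited element yields (A E C H F)(D G).

(A E C H F)(D G)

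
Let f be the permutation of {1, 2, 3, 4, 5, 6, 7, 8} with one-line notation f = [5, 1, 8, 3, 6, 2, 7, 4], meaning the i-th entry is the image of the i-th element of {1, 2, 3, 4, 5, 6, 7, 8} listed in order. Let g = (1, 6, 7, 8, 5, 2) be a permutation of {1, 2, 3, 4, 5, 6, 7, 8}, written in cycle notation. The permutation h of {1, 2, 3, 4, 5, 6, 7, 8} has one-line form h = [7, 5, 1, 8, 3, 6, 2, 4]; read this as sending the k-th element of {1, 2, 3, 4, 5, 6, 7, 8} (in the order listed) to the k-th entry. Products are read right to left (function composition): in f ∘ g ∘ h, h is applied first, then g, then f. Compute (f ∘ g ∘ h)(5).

8

Chase 5: h(5) = 3; g(3) = 3; f(3) = 8. Hence (f ∘ g ∘ h)(5) = 8.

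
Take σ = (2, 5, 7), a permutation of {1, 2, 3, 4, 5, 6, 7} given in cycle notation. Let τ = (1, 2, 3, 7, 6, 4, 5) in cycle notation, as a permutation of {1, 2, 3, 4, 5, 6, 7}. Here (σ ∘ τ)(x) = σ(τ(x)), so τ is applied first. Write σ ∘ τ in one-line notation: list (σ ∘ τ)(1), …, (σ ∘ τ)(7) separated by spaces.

5 3 2 7 1 4 6

(σ ∘ τ)(x) = σ(τ(x)). Computing each image: σ(τ(1)) = σ(2) = 5, σ(τ(2)) = σ(3) = 3, σ(τ(3)) = σ(7) = 2, σ(τ(4)) = σ(5) = 7, σ(τ(5)) = σ(1) = 1, σ(τ(6)) = σ(4) = 4, σ(τ(7)) = σ(6) = 6.
Hence σ ∘ τ = [5 3 2 7 1 4 6].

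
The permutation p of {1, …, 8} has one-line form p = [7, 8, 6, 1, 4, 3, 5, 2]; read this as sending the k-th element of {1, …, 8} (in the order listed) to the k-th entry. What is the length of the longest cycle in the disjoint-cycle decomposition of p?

4

Decomposing into disjoint cycles gives (1 7 5 4)(2 8)(3 6); the longest has length 4.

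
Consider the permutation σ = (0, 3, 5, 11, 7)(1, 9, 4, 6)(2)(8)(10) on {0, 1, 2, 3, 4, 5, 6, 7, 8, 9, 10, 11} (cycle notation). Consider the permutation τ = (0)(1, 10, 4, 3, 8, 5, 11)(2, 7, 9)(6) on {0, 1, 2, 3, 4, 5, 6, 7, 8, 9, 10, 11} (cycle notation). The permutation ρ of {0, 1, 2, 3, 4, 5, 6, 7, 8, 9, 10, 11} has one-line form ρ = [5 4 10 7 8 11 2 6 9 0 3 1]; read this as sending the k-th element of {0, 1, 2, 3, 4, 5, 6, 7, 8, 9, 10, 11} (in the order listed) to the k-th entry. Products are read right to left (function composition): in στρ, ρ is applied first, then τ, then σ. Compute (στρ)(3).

4

Apply the permutations in order: ρ(3) = 7, then τ(7) = 9, then σ(9) = 4. So (στρ)(3) = 4.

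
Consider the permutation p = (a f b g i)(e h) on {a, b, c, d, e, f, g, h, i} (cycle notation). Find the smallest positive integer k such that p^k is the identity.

10

The disjoint cycles have lengths 5, 2, 1, 1.
Since disjoint cycles commute, ord(p) = lcm(5, 2) = 10.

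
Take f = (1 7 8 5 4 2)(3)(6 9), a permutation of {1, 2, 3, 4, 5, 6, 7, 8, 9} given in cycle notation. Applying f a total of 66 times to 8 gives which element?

8

8 lies in the 6-cycle (1 7 8 5 4 2).
Since the cycle has length 6, f^66 acts on it the same as f^0 (66 mod 6 = 0).
So f^66(8) = 8.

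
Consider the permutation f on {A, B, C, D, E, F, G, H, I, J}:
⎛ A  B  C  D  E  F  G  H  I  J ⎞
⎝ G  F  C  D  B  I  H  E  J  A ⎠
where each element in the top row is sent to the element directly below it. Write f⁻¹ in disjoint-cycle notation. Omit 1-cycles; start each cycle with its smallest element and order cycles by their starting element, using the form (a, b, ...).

(A, J, I, F, B, E, H, G)

The cycle decomposition of f is (A, G, H, E, B, F, I, J).
The inverse reverses every cycle; in canonical form, f⁻¹ = (A, J, I, F, B, E, H, G).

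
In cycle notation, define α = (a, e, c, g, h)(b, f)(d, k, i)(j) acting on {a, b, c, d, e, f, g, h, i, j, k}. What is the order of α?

The disjoint cycles have lengths 5, 3, 2, 1.
The order of α is the least common multiple of its cycle lengths: lcm(5, 3, 2) = 30.

30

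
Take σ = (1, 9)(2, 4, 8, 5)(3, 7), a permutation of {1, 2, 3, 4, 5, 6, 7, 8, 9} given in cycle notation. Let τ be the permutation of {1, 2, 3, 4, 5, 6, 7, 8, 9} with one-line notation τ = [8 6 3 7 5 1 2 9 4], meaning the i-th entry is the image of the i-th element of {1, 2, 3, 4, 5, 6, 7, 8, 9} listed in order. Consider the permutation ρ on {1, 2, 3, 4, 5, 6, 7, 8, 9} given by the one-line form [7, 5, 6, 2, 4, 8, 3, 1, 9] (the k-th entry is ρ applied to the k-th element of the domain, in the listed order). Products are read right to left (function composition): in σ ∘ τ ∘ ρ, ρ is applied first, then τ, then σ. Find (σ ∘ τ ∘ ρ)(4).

6

Apply the permutations in order: ρ(4) = 2, then τ(2) = 6, then σ(6) = 6. So (σ ∘ τ ∘ ρ)(4) = 6.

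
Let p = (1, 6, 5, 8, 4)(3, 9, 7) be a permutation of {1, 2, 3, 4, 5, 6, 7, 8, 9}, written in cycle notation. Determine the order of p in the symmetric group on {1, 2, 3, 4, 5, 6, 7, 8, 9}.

The disjoint cycles have lengths 5, 3, 1.
The order is lcm(5, 3) = 15.

15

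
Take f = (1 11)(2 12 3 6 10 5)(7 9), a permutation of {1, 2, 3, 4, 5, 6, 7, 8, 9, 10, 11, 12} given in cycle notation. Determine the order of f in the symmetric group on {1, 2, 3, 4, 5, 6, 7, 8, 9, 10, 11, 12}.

The disjoint cycles have lengths 6, 2, 2, 1, 1.
The order is lcm(6, 2, 2) = 6.

6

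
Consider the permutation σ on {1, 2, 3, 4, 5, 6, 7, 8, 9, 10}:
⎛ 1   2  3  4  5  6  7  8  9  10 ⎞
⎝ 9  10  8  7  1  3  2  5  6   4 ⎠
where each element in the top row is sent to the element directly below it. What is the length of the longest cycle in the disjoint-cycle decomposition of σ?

6

Decomposing into disjoint cycles gives (1 9 6 3 8 5)(2 10 4 7); the longest has length 6.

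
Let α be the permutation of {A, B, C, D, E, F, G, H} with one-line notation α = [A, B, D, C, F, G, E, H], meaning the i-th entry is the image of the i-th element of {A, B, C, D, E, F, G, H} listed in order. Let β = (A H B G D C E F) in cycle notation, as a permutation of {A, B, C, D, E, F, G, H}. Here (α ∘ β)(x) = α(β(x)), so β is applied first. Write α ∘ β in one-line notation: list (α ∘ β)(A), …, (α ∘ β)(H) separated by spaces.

(α ∘ β)(x) = α(β(x)). Computing each image: α(β(A)) = α(H) = H, α(β(B)) = α(G) = E, α(β(C)) = α(E) = F, α(β(D)) = α(C) = D, α(β(E)) = α(F) = G, α(β(F)) = α(A) = A, α(β(G)) = α(D) = C, α(β(H)) = α(B) = B.
Hence α ∘ β = [H E F D G A C B].

H E F D G A C B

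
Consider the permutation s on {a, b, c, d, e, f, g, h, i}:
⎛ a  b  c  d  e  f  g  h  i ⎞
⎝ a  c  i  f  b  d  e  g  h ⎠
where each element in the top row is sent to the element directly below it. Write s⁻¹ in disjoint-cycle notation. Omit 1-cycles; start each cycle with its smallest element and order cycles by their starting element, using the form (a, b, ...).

First write s in disjoint cycles: (b, c, i, h, g, e)(d, f).
Reversing each cycle (and rotating so the smallest element leads) gives s⁻¹ = (b, e, g, h, i, c)(d, f).

(b, e, g, h, i, c)(d, f)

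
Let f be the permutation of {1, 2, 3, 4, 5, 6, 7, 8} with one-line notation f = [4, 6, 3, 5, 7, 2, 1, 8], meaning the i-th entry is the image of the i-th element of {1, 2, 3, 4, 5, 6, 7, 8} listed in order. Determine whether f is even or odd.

In disjoint-cycle form the cycle lengths are 4, 2, 1, 1.
A cycle of length ℓ contributes ℓ−1 transpositions, so f is a product of 3 + 1 = 4 transpositions — even.

even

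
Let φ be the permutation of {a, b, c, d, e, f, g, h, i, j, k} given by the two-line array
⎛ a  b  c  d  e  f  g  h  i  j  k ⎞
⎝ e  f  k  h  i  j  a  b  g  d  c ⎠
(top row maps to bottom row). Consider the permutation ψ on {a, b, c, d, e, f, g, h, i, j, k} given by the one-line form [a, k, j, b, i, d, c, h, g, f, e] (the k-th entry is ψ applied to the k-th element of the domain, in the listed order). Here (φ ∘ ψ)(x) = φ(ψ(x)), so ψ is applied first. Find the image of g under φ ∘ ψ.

k

ψ(g) = c, then φ(c) = k; composing gives (φ ∘ ψ)(g) = k.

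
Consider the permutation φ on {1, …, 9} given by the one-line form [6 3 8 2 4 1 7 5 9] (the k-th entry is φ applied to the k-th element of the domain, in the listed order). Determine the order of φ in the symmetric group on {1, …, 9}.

The disjoint-cycle form of φ has cycle lengths 5, 2, 1, 1.
The order of φ is the least common multiple of its cycle lengths: lcm(5, 2) = 10.

10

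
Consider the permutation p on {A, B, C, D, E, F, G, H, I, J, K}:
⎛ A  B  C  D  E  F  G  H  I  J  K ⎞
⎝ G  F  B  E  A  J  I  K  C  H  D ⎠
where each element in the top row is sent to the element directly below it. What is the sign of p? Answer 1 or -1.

1

In disjoint-cycle form the cycle lengths are 11.
A cycle of length ℓ contributes ℓ−1 transpositions, so p is a product of 10 transpositions — even.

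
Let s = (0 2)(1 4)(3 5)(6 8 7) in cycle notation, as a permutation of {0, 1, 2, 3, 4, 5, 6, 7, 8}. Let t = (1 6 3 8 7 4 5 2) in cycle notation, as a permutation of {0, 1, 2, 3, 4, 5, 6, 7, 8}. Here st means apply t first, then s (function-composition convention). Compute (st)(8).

6

(st)(8) = s(t(8)). t(8) = 7, then s(7) = 6. So (st)(8) = 6.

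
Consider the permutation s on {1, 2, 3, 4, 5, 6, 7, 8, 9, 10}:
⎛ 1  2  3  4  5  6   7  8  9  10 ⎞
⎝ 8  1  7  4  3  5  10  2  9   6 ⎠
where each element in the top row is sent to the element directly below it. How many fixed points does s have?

The fixed points (elements with s(x) = x) are {4, 9}, so there are 2.

2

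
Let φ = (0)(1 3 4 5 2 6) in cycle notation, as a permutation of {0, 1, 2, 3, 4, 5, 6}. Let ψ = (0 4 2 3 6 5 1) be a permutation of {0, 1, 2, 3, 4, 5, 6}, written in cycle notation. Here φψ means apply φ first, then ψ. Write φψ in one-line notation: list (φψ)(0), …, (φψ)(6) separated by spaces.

4 6 5 2 1 3 0

(φψ)(x) = ψ(φ(x)). Computing each image: ψ(φ(0)) = ψ(0) = 4, ψ(φ(1)) = ψ(3) = 6, ψ(φ(2)) = ψ(6) = 5, ψ(φ(3)) = ψ(4) = 2, ψ(φ(4)) = ψ(5) = 1, ψ(φ(5)) = ψ(2) = 3, ψ(φ(6)) = ψ(1) = 0.
Hence φψ = [4 6 5 2 1 3 0].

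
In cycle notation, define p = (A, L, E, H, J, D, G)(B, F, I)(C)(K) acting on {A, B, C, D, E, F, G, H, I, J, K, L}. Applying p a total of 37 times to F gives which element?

F lies in the 3-cycle (B, F, I).
Powers repeat with period 3 on this cycle, and 37 mod 3 = 1, so p^37(F) = p^1(F).
Stepping 1 place around the cycle: F → I.

I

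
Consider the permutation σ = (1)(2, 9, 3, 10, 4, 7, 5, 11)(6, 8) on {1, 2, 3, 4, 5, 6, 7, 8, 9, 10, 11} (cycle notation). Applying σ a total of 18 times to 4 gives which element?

5

4 lies in the 8-cycle (2, 9, 3, 10, 4, 7, 5, 11).
Since the cycle has length 8, σ^18 acts on it the same as σ^2 (18 mod 8 = 2).
Advancing 2 steps from 4: 4 → 7 → 5.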